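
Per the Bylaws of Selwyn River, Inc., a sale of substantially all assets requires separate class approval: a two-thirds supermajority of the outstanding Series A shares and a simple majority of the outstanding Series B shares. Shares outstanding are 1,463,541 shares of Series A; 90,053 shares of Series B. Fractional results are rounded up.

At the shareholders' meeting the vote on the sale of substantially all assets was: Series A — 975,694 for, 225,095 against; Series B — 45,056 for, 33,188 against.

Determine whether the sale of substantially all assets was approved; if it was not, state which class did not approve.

Approved — every class gave the required vote.

Series A: 2/3 of 1463541 = 975694; 975,694 required, 975,694 in favor — approved.
Series B: a majority of 90053 is 45027; 45,027 required, 45,056 in favor — approved.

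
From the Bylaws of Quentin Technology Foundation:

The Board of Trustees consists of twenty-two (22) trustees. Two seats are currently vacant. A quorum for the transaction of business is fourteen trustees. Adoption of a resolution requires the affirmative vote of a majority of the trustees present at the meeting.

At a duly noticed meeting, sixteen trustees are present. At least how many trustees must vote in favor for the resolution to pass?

9

The resolution requires a majority of the trustees present (16).
A majority of 16 is 9.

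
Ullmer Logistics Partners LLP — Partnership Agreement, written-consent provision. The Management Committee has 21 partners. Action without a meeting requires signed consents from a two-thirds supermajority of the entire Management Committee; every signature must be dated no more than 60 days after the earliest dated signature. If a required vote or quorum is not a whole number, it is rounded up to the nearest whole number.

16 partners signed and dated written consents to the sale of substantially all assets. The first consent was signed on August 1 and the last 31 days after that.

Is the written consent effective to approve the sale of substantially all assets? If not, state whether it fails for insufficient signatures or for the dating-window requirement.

Signatures required: a two-thirds supermajority of 21 — 2/3 of 21 = 14, so 14 needed; 16 signed. Sufficient.
Dating window: the latest signature is 31 days after the earliest; the limit is 60 days. Within the window.

Effective — both the signature and dating-window requirements are satisfied.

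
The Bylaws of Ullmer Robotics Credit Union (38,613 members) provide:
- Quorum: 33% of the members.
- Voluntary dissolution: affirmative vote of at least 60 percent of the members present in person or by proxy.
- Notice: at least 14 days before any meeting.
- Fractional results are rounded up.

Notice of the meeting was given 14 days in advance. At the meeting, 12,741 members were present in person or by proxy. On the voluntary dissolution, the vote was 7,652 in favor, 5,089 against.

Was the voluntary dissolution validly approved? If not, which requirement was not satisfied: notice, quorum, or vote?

Notice: 14 days given; 14 required. Satisfied.
Quorum: 33% of 38,613 = 12,742.29, rounded up to 12,743; 12,741 present. Not satisfied.
Vote: requires three-fifths of those present (12,741); 3/5 of 12741 = 7644.60, rounded up to 7645, so 7,645 needed; 7,652 in favor. Satisfied.

Invalid — quorum requirement not satisfied.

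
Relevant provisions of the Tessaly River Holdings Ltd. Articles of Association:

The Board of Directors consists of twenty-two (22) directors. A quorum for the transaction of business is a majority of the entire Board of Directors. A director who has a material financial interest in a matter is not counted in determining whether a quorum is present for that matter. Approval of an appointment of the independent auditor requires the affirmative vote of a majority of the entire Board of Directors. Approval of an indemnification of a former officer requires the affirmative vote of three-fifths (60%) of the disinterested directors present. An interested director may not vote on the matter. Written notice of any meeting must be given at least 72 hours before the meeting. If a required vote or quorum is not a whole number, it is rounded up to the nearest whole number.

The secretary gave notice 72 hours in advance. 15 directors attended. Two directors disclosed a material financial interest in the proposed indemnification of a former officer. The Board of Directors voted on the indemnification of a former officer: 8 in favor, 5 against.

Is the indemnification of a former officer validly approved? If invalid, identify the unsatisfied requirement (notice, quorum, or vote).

Notice: 72 hours given; 72 required (72 ≥ 72). Satisfied.
Quorum: 15 present, but the 2 interested directors do not count, leaving 13. Quorum is 12. Satisfied.
Vote: the indemnification of a former officer requires three-fifths of the disinterested directors present (15 − 2 = 13). 3/5 of 13 = 7.80, rounded up to 8, so 8 affirmative votes are needed; 8 voted in favor. Satisfied.

Valid — all requirements satisfied.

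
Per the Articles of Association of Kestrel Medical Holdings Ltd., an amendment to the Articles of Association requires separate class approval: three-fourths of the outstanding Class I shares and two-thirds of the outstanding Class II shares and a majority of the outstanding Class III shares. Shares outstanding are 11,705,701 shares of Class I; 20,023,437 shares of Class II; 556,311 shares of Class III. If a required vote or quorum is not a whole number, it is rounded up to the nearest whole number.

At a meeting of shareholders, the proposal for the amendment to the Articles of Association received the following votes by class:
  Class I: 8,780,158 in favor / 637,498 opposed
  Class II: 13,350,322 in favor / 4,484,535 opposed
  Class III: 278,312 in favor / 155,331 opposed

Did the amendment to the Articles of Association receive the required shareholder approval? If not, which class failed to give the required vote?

Approved — every class gave the required vote.

Class I: 3/4 of 11705701 = 8779275.75, rounded up to 8779276; 8,779,276 required, 8,780,158 in favor — approved.
Class II: 2/3 of 20023437 = 13348958; 13,348,958 required, 13,350,322 in favor — approved.
Class III: a majority of 556311 is 278156; 278,156 required, 278,312 in favor — approved.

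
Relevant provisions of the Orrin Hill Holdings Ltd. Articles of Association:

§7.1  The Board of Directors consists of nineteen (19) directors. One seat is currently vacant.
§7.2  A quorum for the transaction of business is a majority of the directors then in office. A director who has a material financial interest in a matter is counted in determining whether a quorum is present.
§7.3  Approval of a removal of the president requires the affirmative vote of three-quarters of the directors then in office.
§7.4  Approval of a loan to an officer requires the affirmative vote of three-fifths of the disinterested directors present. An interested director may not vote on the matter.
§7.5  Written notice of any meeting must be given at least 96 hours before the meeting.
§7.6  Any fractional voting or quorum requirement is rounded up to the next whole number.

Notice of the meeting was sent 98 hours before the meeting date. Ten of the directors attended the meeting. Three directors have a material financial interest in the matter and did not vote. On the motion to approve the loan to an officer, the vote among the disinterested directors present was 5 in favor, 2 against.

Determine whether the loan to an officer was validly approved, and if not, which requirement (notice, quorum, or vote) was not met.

Notice: 98 hours given; 96 required (98 ≥ 96). Satisfied.
Quorum: 10 present (interested directors count toward quorum); quorum is 10. Satisfied.
Vote: the loan to an officer requires three-fifths of the disinterested directors present (10 − 3 = 7). 3/5 of 7 = 4.20, rounded up to 5, so 5 affirmative votes are needed; 5 voted in favor. Satisfied.

Valid — all requirements satisfied.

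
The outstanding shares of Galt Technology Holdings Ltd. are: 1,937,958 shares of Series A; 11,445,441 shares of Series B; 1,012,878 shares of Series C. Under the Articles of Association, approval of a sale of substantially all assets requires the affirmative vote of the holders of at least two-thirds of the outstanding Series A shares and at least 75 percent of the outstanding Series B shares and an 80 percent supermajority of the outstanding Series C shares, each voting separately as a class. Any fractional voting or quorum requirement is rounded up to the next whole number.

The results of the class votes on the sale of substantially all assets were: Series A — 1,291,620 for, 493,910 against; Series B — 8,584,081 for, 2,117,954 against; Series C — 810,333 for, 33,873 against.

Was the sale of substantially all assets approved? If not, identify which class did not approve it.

Series A: 2/3 of 1937958 = 1291972; 1,291,972 required, 1,291,620 in favor — not approved.
Series B: 3/4 of 11445441 = 8584080.75, rounded up to 8584081; 8,584,081 required, 8,584,081 in favor — approved.
Series C: 4/5 of 1012878 = 810302.40, rounded up to 810303; 810,303 required, 810,333 in favor — approved.

Not approved — the Series A shares did not give the required vote.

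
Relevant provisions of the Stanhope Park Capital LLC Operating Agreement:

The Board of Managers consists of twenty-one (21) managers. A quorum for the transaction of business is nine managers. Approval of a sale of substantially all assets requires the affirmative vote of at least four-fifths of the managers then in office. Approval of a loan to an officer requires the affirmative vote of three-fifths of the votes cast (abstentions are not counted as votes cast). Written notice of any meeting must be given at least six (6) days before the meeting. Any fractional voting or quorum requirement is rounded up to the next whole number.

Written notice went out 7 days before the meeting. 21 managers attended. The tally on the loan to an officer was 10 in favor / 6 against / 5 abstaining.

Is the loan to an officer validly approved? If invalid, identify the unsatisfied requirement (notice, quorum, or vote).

Notice: 7 days given; 6 required (7 ≥ 6). Satisfied.
Quorum: 21 present; quorum is 9. Satisfied.
Vote: the loan to an officer requires three-fifths of the votes cast (21 present − 5 abstaining = 16). 3/5 of 16 = 9.60, rounded up to 10, so 10 affirmative votes are needed; 10 voted in favor. Satisfied.

Valid — all requirements satisfied.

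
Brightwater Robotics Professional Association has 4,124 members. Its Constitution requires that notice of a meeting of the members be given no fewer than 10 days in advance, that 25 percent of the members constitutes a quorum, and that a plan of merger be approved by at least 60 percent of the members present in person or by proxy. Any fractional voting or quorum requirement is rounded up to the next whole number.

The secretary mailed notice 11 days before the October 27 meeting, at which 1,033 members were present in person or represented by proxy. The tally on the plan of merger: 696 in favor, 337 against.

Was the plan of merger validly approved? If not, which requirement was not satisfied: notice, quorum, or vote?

Notice: 11 days given; 10 required. Satisfied.
Quorum: 25% of 4,124 = 1,031; 1,033 present. Satisfied.
Vote: requires three-fifths of those present (1,033); 3/5 of 1033 = 619.80, rounded up to 620, so 620 needed; 696 in favor. Satisfied.

Valid — all requirements satisfied.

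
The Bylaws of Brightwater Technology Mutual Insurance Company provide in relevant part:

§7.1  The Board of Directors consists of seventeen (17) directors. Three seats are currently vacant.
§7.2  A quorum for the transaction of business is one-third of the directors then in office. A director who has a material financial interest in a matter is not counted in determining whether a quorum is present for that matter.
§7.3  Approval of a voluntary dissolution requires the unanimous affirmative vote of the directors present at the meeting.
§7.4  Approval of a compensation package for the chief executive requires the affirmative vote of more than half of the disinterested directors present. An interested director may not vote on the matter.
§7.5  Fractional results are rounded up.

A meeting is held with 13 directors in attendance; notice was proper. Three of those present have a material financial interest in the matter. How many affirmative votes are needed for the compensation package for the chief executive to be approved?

The compensation package for the chief executive requires a majority of the disinterested directors present (13 − 3 = 10).
A majority of 10 is 6.

6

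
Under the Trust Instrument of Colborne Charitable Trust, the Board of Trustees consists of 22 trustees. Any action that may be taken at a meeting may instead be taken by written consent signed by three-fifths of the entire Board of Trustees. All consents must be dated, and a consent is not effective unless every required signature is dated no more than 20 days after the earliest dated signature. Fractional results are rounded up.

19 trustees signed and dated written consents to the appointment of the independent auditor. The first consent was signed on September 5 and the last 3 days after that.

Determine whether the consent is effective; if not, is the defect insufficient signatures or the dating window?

Signatures required: three-fifths of 22 — 3/5 of 22 = 13.20, rounded up to 14, so 14 needed; 19 signed. Sufficient.
Dating window: the latest signature is 3 days after the earliest; the limit is 20 days. Within the window.

Effective — both the signature and dating-window requirements are satisfied.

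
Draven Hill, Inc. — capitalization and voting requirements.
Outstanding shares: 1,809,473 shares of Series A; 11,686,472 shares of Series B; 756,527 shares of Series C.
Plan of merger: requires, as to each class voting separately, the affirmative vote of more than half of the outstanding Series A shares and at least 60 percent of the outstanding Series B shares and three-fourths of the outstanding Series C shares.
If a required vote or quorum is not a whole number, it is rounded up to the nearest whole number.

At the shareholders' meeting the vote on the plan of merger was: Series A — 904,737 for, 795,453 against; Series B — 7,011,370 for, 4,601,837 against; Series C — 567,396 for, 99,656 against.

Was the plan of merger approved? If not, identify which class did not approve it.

Not approved — the Series B shares did not give the required vote.

Series A: a majority of 1809473 is 904737; 904,737 required, 904,737 in favor — approved.
Series B: 3/5 of 11686472 = 7011883.20, rounded up to 7011884; 7,011,884 required, 7,011,370 in favor — not approved.
Series C: 3/4 of 756527 = 567395.25, rounded up to 567396; 567,396 required, 567,396 in favor — approved.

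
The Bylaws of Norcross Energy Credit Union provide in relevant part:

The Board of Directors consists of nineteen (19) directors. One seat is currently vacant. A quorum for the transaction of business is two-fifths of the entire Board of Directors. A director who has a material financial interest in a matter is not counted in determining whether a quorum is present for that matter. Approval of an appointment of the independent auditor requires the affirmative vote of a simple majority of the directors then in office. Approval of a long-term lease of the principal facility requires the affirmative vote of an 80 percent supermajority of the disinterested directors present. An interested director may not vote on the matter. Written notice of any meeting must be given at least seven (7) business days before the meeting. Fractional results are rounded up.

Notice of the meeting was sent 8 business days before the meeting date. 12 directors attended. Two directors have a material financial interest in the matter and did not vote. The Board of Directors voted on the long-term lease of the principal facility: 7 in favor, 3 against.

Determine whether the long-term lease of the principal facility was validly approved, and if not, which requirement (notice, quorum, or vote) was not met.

Invalid — vote requirement not satisfied.

Notice: 8 business days given; 7 required (8 ≥ 7). Satisfied.
Quorum: 12 present, but the 2 interested directors do not count, leaving 10. Quorum is 8. Satisfied.
Vote: the long-term lease of the principal facility requires four-fifths of the disinterested directors present (12 − 2 = 10). 4/5 of 10 = 8, so 8 affirmative votes are needed; 7 voted in favor. Not satisfied.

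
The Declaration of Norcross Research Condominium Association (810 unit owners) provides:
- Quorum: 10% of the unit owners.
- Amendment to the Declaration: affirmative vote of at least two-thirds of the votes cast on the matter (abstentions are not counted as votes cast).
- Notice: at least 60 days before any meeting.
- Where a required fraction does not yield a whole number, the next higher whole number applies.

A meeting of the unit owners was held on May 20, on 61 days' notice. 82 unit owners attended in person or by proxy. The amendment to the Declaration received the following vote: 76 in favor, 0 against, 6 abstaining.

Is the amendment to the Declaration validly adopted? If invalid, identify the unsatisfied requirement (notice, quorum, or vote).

Valid — all requirements satisfied.

Notice: 61 days given; 60 required. Satisfied.
Quorum: 10% of 810 = 81; 82 present. Satisfied.
Vote: requires two-thirds of the votes cast (82 − 6 abstaining = 76); 2/3 of 76 = 50.67, rounded up to 51, so 51 needed; 76 in favor. Satisfied.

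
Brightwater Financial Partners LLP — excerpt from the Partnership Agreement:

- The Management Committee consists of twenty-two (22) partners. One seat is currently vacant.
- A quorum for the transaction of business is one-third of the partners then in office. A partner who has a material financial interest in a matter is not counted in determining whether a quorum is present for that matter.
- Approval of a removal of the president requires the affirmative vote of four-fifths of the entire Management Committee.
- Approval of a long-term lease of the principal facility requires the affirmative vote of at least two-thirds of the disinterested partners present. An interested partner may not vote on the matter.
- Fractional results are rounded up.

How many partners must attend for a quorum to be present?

1/3 of 21 = 7.

7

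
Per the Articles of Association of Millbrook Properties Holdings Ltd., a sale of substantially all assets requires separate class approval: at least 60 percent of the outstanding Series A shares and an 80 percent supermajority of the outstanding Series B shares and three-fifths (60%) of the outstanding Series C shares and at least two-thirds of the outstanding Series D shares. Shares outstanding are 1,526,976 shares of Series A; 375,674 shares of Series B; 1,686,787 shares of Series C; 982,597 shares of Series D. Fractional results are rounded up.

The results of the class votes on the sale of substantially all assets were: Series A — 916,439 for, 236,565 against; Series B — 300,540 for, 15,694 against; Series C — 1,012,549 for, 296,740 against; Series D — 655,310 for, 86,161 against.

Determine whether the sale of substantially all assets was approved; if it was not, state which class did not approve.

Approved — every class gave the required vote.

Series A: 3/5 of 1526976 = 916185.60, rounded up to 916186; 916,186 required, 916,439 in favor — approved.
Series B: 4/5 of 375674 = 300539.20, rounded up to 300540; 300,540 required, 300,540 in favor — approved.
Series C: 3/5 of 1686787 = 1012072.20, rounded up to 1012073; 1,012,073 required, 1,012,549 in favor — approved.
Series D: 2/3 of 982597 = 655064.67, rounded up to 655065; 655,065 required, 655,310 in favor — approved.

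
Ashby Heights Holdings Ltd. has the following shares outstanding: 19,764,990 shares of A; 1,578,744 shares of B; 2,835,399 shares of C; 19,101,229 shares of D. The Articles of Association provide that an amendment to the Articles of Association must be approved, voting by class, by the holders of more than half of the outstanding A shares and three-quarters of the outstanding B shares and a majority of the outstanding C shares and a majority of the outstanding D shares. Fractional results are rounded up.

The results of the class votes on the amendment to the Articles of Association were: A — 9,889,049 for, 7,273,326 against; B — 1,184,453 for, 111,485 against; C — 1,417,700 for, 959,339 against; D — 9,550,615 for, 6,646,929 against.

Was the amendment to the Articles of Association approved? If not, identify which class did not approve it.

Approved — every class gave the required vote.

A: a majority of 19764990 is 9882496; 9,882,496 required, 9,889,049 in favor — approved.
B: 3/4 of 1578744 = 1184058; 1,184,058 required, 1,184,453 in favor — approved.
C: a majority of 2835399 is 1417700; 1,417,700 required, 1,417,700 in favor — approved.
D: a majority of 19101229 is 9550615; 9,550,615 required, 9,550,615 in favor — approved.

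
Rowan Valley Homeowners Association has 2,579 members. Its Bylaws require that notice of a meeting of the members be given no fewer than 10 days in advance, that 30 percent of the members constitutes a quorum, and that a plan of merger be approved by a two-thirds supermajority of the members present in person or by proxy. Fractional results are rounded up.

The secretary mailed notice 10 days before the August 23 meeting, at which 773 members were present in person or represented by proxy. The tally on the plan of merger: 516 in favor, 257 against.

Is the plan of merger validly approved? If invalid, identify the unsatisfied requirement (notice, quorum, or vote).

Invalid — quorum requirement not satisfied.

Notice: 10 days given; 10 required. Satisfied.
Quorum: 30% of 2,579 = 773.70, rounded up to 774; 773 present. Not satisfied.
Vote: requires two-thirds of those present (773); 2/3 of 773 = 515.33, rounded up to 516, so 516 needed; 516 in favor. Satisfied.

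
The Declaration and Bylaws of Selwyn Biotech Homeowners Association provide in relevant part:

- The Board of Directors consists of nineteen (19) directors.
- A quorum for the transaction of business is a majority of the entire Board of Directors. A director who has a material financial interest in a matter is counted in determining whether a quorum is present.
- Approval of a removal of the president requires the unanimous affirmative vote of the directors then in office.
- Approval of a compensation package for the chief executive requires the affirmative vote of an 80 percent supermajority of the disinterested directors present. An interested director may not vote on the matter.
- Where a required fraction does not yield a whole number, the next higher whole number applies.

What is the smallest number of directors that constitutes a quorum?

A majority of 19 is 10.

10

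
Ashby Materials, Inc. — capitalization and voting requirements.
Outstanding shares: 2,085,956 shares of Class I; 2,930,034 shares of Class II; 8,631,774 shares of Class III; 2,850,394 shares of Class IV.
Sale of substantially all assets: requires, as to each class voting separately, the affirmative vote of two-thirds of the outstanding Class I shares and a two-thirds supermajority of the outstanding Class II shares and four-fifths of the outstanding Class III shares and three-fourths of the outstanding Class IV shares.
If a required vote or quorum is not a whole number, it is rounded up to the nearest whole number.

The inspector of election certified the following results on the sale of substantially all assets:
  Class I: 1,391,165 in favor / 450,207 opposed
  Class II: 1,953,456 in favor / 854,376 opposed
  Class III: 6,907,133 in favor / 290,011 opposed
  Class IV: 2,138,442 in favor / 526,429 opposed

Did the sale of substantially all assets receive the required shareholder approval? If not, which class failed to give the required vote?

Class I: 2/3 of 2085956 = 1390637.33, rounded up to 1390638; 1,390,638 required, 1,391,165 in favor — approved.
Class II: 2/3 of 2930034 = 1953356; 1,953,356 required, 1,953,456 in favor — approved.
Class III: 4/5 of 8631774 = 6905419.20, rounded up to 6905420; 6,905,420 required, 6,907,133 in favor — approved.
Class IV: 3/4 of 2850394 = 2137795.50, rounded up to 2137796; 2,137,796 required, 2,138,442 in favor — approved.

Approved — every class gave the required vote.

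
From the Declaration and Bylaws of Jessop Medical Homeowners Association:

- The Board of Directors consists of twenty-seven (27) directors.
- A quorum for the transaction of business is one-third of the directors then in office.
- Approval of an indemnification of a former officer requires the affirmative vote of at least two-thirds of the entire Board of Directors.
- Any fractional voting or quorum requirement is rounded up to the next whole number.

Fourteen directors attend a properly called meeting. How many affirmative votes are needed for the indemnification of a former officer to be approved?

18

The indemnification of a former officer requires two-thirds of the entire Board of Directors (27).
2/3 of 27 = 18.
(Only 14 can vote, so the indemnification of a former officer cannot pass at this meeting, but the required vote is still 18.)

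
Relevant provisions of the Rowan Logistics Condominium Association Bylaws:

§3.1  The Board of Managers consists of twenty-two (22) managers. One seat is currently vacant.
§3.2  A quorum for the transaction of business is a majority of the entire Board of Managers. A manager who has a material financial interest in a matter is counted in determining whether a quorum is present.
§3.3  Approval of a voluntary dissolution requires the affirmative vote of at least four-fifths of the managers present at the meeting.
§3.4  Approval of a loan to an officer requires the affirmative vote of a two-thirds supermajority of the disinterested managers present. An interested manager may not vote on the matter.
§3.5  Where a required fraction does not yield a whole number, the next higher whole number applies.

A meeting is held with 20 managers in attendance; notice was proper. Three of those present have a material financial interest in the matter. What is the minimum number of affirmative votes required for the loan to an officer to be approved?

12

The loan to an officer requires two-thirds of the disinterested managers present (20 − 3 = 17).
2/3 of 17 = 11.33, rounded up to 12.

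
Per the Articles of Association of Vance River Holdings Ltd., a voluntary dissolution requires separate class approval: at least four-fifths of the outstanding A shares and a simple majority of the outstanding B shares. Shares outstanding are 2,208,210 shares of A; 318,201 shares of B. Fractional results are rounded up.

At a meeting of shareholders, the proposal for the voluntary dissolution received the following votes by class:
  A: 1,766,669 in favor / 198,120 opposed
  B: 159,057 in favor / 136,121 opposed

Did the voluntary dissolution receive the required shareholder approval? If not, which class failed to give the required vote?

Not approved — the B shares did not give the required vote.

A: 4/5 of 2208210 = 1766568; 1,766,568 required, 1,766,669 in favor — approved.
B: a majority of 318201 is 159101; 159,101 required, 159,057 in favor — not approved.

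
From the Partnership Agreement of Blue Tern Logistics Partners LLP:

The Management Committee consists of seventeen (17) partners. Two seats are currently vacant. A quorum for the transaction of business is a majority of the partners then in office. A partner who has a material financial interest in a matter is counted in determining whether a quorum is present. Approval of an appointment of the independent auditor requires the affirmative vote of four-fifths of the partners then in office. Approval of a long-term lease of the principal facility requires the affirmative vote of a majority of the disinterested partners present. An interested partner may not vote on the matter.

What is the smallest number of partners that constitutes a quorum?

8

A majority of 15 is 8.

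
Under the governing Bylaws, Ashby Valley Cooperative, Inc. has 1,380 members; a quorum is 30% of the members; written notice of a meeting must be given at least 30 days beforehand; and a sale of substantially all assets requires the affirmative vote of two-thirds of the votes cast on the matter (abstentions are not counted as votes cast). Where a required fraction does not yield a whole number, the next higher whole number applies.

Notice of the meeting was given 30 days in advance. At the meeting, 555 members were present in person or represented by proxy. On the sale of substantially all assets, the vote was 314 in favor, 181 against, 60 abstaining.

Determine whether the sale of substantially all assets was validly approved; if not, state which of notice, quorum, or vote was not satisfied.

Notice: 30 days given; 30 required. Satisfied.
Quorum: 30% of 1,380 = 414; 555 present. Satisfied.
Vote: requires two-thirds of the votes cast (555 − 60 abstaining = 495); 2/3 of 495 = 330, so 330 needed; 314 in favor. Not satisfied.

Invalid — vote requirement not satisfied.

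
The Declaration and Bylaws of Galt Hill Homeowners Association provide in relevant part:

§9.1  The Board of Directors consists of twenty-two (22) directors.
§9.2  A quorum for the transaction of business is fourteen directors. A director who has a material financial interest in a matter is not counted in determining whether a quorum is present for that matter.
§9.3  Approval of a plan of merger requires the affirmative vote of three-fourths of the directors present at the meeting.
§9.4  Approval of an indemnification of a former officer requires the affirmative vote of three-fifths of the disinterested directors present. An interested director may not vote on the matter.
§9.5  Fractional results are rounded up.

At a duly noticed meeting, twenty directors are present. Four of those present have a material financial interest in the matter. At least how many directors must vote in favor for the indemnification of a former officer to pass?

The indemnification of a former officer requires three-fifths of the disinterested directors present (20 − 4 = 16).
3/5 of 16 = 9.60, rounded up to 10.

10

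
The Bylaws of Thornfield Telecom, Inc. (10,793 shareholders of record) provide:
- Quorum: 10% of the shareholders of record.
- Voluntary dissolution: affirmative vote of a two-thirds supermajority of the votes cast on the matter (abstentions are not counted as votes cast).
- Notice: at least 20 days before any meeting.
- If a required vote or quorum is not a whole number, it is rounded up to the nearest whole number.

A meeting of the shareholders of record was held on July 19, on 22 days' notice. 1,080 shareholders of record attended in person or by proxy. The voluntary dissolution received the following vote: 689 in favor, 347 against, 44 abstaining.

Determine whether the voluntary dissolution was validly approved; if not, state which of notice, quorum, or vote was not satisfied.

Notice: 22 days given; 20 required. Satisfied.
Quorum: 10% of 10,793 = 1,079.30, rounded up to 1,080; 1,080 present. Satisfied.
Vote: requires two-thirds of the votes cast (1,080 − 44 abstaining = 1,036); 2/3 of 1036 = 690.67, rounded up to 691, so 691 needed; 689 in favor. Not satisfied.

Invalid — vote requirement not satisfied.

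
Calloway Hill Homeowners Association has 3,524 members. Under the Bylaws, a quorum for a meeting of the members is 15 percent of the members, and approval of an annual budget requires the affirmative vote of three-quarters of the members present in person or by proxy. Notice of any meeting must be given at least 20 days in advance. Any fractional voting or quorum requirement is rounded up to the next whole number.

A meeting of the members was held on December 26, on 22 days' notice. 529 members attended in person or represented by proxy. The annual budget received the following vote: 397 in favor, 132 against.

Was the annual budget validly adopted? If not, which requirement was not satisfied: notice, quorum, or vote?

Valid — all requirements satisfied.

Notice: 22 days given; 20 required. Satisfied.
Quorum: 15% of 3,524 = 528.60, rounded up to 529; 529 present. Satisfied.
Vote: requires three-fourths of those present (529); 3/4 of 529 = 396.75, rounded up to 397, so 397 needed; 397 in favor. Satisfied.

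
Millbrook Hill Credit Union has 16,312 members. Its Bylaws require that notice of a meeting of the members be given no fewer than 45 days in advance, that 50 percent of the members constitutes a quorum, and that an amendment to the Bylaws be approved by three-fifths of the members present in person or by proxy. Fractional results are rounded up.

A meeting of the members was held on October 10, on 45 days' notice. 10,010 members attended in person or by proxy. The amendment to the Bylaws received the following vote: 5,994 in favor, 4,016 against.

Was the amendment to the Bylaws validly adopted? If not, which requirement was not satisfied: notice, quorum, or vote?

Notice: 45 days given; 45 required. Satisfied.
Quorum: 50% of 16,312 = 8,156; 10,010 present. Satisfied.
Vote: requires three-fifths of those present (10,010); 3/5 of 10010 = 6006, so 6,006 needed; 5,994 in favor. Not satisfied.

Invalid — vote requirement not satisfied.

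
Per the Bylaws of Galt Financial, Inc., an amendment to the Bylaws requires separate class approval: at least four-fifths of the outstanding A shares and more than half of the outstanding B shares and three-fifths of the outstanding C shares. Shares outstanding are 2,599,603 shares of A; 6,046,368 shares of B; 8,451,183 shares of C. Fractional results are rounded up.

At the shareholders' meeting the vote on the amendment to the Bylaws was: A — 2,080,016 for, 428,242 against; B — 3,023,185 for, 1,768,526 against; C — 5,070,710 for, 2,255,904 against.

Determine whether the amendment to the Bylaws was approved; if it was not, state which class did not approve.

Approved — every class gave the required vote.

A: 4/5 of 2599603 = 2079682.40, rounded up to 2079683; 2,079,683 required, 2,080,016 in favor — approved.
B: a majority of 6046368 is 3023185; 3,023,185 required, 3,023,185 in favor — approved.
C: 3/5 of 8451183 = 5070709.80, rounded up to 5070710; 5,070,710 required, 5,070,710 in favor — approved.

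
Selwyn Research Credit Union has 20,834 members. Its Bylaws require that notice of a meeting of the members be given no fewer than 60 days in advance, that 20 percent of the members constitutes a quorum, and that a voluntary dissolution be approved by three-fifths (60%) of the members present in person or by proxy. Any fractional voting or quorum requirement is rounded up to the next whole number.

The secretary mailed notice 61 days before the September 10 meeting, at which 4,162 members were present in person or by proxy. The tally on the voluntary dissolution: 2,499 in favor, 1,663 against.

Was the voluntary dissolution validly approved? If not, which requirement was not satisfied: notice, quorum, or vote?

Invalid — quorum requirement not satisfied.

Notice: 61 days given; 60 required. Satisfied.
Quorum: 20% of 20,834 = 4,166.80, rounded up to 4,167; 4,162 present. Not satisfied.
Vote: requires three-fifths of those present (4,162); 3/5 of 4162 = 2497.20, rounded up to 2498, so 2,498 needed; 2,499 in favor. Satisfied.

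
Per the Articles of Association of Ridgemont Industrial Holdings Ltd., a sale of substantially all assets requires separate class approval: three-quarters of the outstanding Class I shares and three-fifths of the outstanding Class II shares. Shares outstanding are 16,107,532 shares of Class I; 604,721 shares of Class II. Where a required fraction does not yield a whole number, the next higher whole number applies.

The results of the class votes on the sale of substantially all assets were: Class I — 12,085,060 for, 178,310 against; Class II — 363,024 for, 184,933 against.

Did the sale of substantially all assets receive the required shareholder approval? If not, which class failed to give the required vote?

Class I: 3/4 of 16107532 = 12080649; 12,080,649 required, 12,085,060 in favor — approved.
Class II: 3/5 of 604721 = 362832.60, rounded up to 362833; 362,833 required, 363,024 in favor — approved.

Approved — every class gave the required vote.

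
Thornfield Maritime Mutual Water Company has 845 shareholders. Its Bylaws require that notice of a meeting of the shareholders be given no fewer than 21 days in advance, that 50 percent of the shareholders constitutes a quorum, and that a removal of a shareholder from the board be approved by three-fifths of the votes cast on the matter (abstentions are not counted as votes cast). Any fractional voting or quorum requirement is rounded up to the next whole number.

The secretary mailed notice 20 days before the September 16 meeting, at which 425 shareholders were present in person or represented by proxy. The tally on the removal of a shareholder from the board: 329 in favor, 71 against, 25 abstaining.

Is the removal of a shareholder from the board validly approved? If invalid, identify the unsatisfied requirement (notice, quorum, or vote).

Notice: 20 days given; 21 required. Not satisfied.
Quorum: 50% of 845 = 422.50, rounded up to 423; 425 present. Satisfied.
Vote: requires three-fifths of the votes cast (425 − 25 abstaining = 400); 3/5 of 400 = 240, so 240 needed; 329 in favor. Satisfied.

Invalid — notice requirement not satisfied.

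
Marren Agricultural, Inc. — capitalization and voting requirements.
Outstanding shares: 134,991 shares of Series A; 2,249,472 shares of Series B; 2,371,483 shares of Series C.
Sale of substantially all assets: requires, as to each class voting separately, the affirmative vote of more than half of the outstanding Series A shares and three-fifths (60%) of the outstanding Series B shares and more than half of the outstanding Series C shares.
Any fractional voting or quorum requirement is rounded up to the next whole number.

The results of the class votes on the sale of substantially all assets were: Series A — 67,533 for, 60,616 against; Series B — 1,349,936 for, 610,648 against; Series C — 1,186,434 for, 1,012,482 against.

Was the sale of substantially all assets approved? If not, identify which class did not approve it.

Series A: a majority of 134991 is 67496; 67,496 required, 67,533 in favor — approved.
Series B: 3/5 of 2249472 = 1349683.20, rounded up to 1349684; 1,349,684 required, 1,349,936 in favor — approved.
Series C: a majority of 2371483 is 1185742; 1,185,742 required, 1,186,434 in favor — approved.

Approved — every class gave the required vote.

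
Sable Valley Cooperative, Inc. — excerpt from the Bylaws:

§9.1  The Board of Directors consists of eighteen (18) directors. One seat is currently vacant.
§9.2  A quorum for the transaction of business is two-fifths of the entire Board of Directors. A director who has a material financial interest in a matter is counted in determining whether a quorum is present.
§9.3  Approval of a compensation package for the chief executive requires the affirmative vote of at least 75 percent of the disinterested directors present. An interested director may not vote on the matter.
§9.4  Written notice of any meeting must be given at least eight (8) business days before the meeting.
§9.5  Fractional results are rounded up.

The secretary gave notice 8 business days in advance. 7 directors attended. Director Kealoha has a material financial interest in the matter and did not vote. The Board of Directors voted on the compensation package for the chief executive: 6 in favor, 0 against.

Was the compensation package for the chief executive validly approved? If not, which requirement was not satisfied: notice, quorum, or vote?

Notice: 8 business days given; 8 required (8 ≥ 8). Satisfied.
Quorum: 7 present (interested directors count toward quorum); quorum is 8. Not satisfied.
Vote: the compensation package for the chief executive requires three-fourths of the disinterested directors present (7 − 1 = 6). 3/4 of 6 = 4.50, rounded up to 5, so 5 affirmative votes are needed; 6 voted in favor. Satisfied. (Moot — without a quorum no business can be validly transacted.)

Invalid — quorum requirement not satisfied.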